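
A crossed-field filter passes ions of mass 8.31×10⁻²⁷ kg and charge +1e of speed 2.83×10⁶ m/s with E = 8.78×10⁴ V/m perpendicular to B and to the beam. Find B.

Balance of forces in the selector: qE = qvB ⇒ B = E/v.
B = 8.78×10⁴/2.83×10⁶ = 0.0310 T.

B = 0.0310 T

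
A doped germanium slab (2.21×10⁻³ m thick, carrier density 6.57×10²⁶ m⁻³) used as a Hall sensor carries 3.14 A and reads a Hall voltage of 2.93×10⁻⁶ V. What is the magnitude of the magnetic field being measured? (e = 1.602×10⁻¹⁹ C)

B ≈ 0.217 T

From V_H = IB/(n e t), B = V_H n e t / I.
B = (2.93×10⁻⁶)(6.57×10²⁶)(1.602×10⁻¹⁹)(2.21×10⁻³)/3.14 ≈ 0.217 T.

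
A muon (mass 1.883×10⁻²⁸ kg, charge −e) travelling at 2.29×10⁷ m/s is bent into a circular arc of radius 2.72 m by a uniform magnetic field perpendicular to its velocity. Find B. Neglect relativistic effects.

From |q|vB = mv²/r, B = mv/(|q|r).
B = (1.883×10⁻²⁸)(2.29×10⁷)/((1.602×10⁻¹⁹)(2.72)) ≈ 9.90×10⁻³ T.

B ≈ 9.90×10⁻³ T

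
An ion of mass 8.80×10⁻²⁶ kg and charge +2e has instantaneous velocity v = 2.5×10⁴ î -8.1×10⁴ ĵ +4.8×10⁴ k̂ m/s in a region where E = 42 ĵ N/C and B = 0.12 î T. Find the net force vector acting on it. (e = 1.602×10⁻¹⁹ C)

v×B = (0, 5760, 9720) N/C.
E + v×B = (0, 5800, 9720) N/C.
F = q(E + v×B) = (3.204×10⁻¹⁹ C)·(0, 5800, 9720) = (0, 1.86×10⁻¹⁵, 3.11×10⁻¹⁵) N.

F ≈ (0, 1.86×10⁻¹⁵, 3.11×10⁻¹⁵) N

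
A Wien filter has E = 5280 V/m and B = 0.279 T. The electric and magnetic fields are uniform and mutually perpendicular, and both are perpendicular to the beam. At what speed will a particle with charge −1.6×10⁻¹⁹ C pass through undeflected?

For undeflected motion the electric and magnetic forces balance: qE = qvB.
v = E/B = 5280/0.279 = 1.89×10⁴ m/s.

v = 1.89×10⁴ m/s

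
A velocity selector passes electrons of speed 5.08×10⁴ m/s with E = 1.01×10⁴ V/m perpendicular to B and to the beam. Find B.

Balance of forces in the selector: qE = qvB ⇒ B = E/v.
B = 1.01×10⁴/5.08×10⁴ = 0.199 T.

B = 0.199 T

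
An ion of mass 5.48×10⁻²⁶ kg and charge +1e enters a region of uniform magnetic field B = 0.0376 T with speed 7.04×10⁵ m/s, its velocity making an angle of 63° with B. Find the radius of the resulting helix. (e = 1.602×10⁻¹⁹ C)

r ≈ 5.71 m

v⊥ = v sinθ = 7.04×10⁵·sin63° ≈ 6.273×10⁵ m/s.
r = m v⊥/(|q|B) = (5.48×10⁻²⁶)(6.273×10⁵)/((1.602×10⁻¹⁹)(0.0376)) ≈ 5.71 m.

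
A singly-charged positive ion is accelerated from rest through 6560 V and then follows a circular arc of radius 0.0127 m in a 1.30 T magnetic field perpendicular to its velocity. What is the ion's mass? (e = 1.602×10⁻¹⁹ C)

Combine |q|V = ½mv² and r = mv/(|q|B): eliminate v to get m = qB²r²/(2V).
m = (1.602×10⁻¹⁹)(1.30)²(0.0127)²/(2·6560) ≈ 3.33×10⁻²⁷ kg.

m ≈ 3.33×10⁻²⁷ kg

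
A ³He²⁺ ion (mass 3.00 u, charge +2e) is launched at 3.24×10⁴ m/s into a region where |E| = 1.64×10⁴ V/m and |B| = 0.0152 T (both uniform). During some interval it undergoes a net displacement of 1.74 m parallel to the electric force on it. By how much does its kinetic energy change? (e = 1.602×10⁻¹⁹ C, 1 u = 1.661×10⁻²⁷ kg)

ΔKE ≈ 9.14×10⁻¹⁵ J

The magnetic force is always ⟂ v and does no work; only the electric force changes KE.
ΔKE = F_E · d = |q|E d = (3.204×10⁻¹⁹)(1.64×10⁴)(1.74) ≈ 9.14×10⁻¹⁵ J.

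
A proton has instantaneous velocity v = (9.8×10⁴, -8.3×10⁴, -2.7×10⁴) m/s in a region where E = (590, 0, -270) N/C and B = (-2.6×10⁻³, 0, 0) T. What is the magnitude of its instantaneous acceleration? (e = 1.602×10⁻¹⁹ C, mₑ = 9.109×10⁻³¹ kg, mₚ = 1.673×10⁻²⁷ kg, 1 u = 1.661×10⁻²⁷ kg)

v×B = (0, 70.2, -216) N/C.
E + v×B = (590, 70.2, -486) N/C.
F = q(E + v×B) = (1.602×10⁻¹⁹ C)·(590, 70.2, -486) = (9.45×10⁻¹⁷, 1.12×10⁻¹⁷, -7.78×10⁻¹⁷) N.
|a| = |F|/m = 1.230×10⁻¹⁶/1.673×10⁻²⁷ ≈ 7.35×10¹⁰ m/s².

|a| ≈ 7.35×10¹⁰ m/s²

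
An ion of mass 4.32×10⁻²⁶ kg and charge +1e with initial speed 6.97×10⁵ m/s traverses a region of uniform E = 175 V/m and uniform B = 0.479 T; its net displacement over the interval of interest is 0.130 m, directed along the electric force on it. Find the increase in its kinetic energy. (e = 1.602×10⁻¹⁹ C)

ΔKE ≈ 3.64×10⁻¹⁸ J

The magnetic force is always ⟂ v and does no work; only the electric force changes KE.
ΔKE = F_E · d = |q|E d = (1.602×10⁻¹⁹)(175)(0.130) ≈ 3.64×10⁻¹⁸ J.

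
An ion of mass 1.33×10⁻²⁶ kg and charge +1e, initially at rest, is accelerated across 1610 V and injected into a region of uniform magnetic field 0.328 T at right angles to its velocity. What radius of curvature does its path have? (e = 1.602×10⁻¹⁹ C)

r ≈ 0.0498 m

Acceleration: |q|V = ½mv² ⇒ v = √(2|q|V/m) = √(2·1.602×10⁻¹⁹·1610/1.33×10⁻²⁶) ≈ 1.969×10⁵ m/s.
In the field: r = mv/(|q|B) = (1.33×10⁻²⁶)(1.969×10⁵)/((1.602×10⁻¹⁹)(0.328)) ≈ 0.0498 m.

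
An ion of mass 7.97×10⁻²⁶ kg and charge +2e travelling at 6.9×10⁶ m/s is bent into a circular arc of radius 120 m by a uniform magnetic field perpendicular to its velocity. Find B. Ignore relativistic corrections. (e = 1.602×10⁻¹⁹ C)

B ≈ 0.014 T

From |q|vB = mv²/r, B = mv/(|q|r).
B = (7.97×10⁻²⁶)(6.9×10⁶)/((3.204×10⁻¹⁹)(120)) ≈ 0.014 T.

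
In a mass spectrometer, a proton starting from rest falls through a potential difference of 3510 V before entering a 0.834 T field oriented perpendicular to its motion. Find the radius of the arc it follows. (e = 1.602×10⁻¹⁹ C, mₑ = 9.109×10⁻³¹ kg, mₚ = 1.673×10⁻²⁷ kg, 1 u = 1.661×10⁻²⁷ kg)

r ≈ 0.0103 m

Acceleration: |q|V = ½mv² ⇒ v = √(2|q|V/m) = √(2·1.602×10⁻¹⁹·3510/1.673×10⁻²⁷) ≈ 8.199×10⁵ m/s.
In the field: r = mv/(|q|B) = (1.673×10⁻²⁷)(8.199×10⁵)/((1.602×10⁻¹⁹)(0.834)) ≈ 0.0103 m.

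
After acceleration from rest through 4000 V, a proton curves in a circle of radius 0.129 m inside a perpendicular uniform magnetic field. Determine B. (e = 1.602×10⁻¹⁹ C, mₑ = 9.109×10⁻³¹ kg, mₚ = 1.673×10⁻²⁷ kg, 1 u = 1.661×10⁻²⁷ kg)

v = √(2|q|V/m) = √(2·1.602×10⁻¹⁹·4000/1.673×10⁻²⁷) ≈ 8.752×10⁵ m/s.
B = mv/(|q|r) = (1.673×10⁻²⁷)(8.752×10⁵)/((1.602×10⁻¹⁹)(0.129)) ≈ 0.0709 T.

B ≈ 0.0709 T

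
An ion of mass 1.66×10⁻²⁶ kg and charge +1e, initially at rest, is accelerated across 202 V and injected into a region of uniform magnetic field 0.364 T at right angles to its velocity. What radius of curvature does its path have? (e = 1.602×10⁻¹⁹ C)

r ≈ 0.0178 m

Acceleration: |q|V = ½mv² ⇒ v = √(2|q|V/m) = √(2·1.602×10⁻¹⁹·202/1.66×10⁻²⁶) ≈ 6.244×10⁴ m/s.
In the field: r = mv/(|q|B) = (1.66×10⁻²⁶)(6.244×10⁴)/((1.602×10⁻¹⁹)(0.364)) ≈ 0.0178 m.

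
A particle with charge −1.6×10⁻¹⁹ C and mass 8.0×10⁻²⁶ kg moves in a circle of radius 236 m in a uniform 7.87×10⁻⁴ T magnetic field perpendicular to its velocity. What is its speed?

From |q|vB = mv²/r, v = |q|Br/m.
v = (1.6×10⁻¹⁹)(7.87×10⁻⁴)(236)/8.0×10⁻²⁶ ≈ 3.71×10⁵ m/s.

v ≈ 3.71×10⁵ m/s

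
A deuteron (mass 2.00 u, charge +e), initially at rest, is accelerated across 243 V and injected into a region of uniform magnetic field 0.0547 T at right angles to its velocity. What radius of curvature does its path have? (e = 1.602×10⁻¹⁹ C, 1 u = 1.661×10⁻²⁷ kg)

r ≈ 0.0580 m

Acceleration: |q|V = ½mv² ⇒ v = √(2|q|V/m) = √(2·1.602×10⁻¹⁹·243/3.322×10⁻²⁷) ≈ 1.531×10⁵ m/s.
In the field: r = mv/(|q|B) = (3.322×10⁻²⁷)(1.531×10⁵)/((1.602×10⁻¹⁹)(0.0547)) ≈ 0.0580 m.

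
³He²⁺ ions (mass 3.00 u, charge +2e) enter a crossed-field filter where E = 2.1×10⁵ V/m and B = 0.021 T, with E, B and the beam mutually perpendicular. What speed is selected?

v = 1.0×10⁷ m/s

For undeflected motion the electric and magnetic forces balance: qE = qvB.
v = E/B = 2.1×10⁵/0.021 = 1.0×10⁷ m/s.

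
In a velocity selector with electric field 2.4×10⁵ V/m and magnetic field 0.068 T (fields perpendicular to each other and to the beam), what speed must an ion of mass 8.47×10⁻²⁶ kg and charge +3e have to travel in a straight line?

v = 3.5×10⁶ m/s

For undeflected motion the electric and magnetic forces balance: qE = qvB.
v = E/B = 2.4×10⁵/0.068 = 3.5×10⁶ m/s.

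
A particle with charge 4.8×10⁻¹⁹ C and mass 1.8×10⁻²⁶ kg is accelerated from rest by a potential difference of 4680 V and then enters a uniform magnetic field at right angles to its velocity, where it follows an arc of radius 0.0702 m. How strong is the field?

v = √(2|q|V/m) = √(2·4.8×10⁻¹⁹·4680/1.8×10⁻²⁶) ≈ 4.996×10⁵ m/s.
B = mv/(|q|r) = (1.8×10⁻²⁶)(4.996×10⁵)/((4.8×10⁻¹⁹)(0.0702)) ≈ 0.267 T.

B ≈ 0.267 T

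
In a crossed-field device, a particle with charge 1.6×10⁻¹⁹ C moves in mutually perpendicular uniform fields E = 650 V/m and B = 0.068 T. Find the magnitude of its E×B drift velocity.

v_d ≈ 9600 m/s

The E×B drift speed is v_d = E/B.
v_d = 650/0.068 = 9600 m/s.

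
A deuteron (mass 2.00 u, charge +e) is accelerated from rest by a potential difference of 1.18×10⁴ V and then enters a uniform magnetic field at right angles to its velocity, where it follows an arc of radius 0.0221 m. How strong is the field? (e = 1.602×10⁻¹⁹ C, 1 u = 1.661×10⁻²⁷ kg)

v = √(2|q|V/m) = √(2·1.602×10⁻¹⁹·1.18×10⁴/3.322×10⁻²⁷) ≈ 1.067×10⁶ m/s.
B = mv/(|q|r) = (3.322×10⁻²⁷)(1.067×10⁶)/((1.602×10⁻¹⁹)(0.0221)) ≈ 1.00 T.

B ≈ 1.00 T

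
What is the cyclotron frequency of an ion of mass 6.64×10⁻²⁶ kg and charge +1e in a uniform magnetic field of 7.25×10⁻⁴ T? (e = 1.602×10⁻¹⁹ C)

f = |q|B/(2πm).
f = (1.602×10⁻¹⁹)(7.25×10⁻⁴)/(2π·6.64×10⁻²⁶) ≈ 278 Hz.

f ≈ 278 Hz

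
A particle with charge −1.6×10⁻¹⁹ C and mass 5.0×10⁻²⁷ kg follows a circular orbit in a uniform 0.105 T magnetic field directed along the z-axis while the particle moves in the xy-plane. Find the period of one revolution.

The cyclotron period depends only on m, q, B: T = 2πm/(|q|B).
T = 2π(5.0×10⁻²⁷)/((1.6×10⁻¹⁹)(0.105)) ≈ 1.87×10⁻⁶ s.

T ≈ 1.87×10⁻⁶ s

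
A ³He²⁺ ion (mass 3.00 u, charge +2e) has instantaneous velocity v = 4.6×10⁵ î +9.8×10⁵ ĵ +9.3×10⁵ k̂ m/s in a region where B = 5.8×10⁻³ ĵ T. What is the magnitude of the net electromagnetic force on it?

|F| ≈ 1.93×10⁻¹⁵ N

v×B = (-5390, 0, 2670) N/C.
F = q v×B = (3.204×10⁻¹⁹ C)·(-5390, 0, 2670) = (-1.73×10⁻¹⁵, 0, 8.55×10⁻¹⁶) N.
|F| = 1.93×10⁻¹⁵ N.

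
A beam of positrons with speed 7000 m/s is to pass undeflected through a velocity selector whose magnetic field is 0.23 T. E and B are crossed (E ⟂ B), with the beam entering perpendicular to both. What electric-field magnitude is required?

E = 1600 V/m

For straight-line motion qE = qvB, so E = vB.
E = 7000 × 0.23 = 1600 V/m.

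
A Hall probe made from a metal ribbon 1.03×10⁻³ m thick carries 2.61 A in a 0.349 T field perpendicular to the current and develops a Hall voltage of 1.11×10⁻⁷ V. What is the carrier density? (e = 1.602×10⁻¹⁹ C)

n ≈ 4.97×10²⁸ m⁻³

From V_H = IB/(n e t), n = IB/(V_H e t).
n = (2.61)(0.349)/((1.11×10⁻⁷)(1.602×10⁻¹⁹)(1.03×10⁻³)) ≈ 4.97×10²⁸ m⁻³.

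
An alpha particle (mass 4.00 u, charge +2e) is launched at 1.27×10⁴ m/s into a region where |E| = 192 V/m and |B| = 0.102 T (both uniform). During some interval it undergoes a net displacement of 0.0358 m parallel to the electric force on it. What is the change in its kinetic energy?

The magnetic force is always ⟂ v and does no work; only the electric force changes KE.
ΔKE = F_E · d = |q|E d = (3.204×10⁻¹⁹)(192)(0.0358) ≈ 2.20×10⁻¹⁸ J.

ΔKE ≈ 2.20×10⁻¹⁸ J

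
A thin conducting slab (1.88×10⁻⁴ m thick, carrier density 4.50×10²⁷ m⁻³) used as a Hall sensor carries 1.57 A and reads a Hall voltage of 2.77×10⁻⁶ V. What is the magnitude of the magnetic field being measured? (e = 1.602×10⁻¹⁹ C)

From V_H = IB/(n e t), B = V_H n e t / I.
B = (2.77×10⁻⁶)(4.50×10²⁷)(1.602×10⁻¹⁹)(1.88×10⁻⁴)/1.57 ≈ 0.239 T.

B ≈ 0.239 T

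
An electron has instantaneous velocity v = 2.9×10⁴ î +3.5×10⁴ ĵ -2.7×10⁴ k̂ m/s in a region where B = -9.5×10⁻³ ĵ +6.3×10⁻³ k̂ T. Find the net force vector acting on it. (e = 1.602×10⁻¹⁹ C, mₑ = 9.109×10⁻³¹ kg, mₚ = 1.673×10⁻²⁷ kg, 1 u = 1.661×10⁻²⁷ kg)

v×B = (-36.0, -183, -276) N/C.
F = q v×B = (−1.602×10⁻¹⁹ C)·(-36.0, -183, -276) = (5.77×10⁻¹⁸, 2.93×10⁻¹⁷, 4.41×10⁻¹⁷) N.

F ≈ (5.77×10⁻¹⁸, 2.93×10⁻¹⁷, 4.41×10⁻¹⁷) N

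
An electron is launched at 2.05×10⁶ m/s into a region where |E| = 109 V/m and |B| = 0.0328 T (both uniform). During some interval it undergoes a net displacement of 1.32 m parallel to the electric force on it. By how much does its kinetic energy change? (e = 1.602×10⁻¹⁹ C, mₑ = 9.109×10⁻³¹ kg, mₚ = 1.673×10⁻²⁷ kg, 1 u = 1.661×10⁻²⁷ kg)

ΔKE ≈ 2.30×10⁻¹⁷ J

The magnetic force is always ⟂ v and does no work; only the electric force changes KE.
ΔKE = F_E · d = |q|E d = (1.602×10⁻¹⁹)(109)(1.32) ≈ 2.30×10⁻¹⁷ J.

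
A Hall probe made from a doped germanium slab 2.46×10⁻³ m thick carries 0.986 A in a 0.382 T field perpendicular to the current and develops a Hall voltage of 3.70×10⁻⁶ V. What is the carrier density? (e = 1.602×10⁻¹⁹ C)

From V_H = IB/(n e t), n = IB/(V_H e t).
n = (0.986)(0.382)/((3.70×10⁻⁶)(1.602×10⁻¹⁹)(2.46×10⁻³)) ≈ 2.58×10²⁶ m⁻³.

n ≈ 2.58×10²⁶ m⁻³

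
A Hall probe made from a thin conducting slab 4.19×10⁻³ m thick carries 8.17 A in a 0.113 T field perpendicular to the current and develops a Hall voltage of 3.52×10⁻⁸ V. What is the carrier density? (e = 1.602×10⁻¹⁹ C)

From V_H = IB/(n e t), n = IB/(V_H e t).
n = (8.17)(0.113)/((3.52×10⁻⁸)(1.602×10⁻¹⁹)(4.19×10⁻³)) ≈ 3.91×10²⁸ m⁻³.

n ≈ 3.91×10²⁸ m⁻³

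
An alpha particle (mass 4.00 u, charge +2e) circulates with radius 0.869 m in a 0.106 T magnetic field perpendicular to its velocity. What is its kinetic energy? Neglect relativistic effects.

v = |q|Br/m, then KE = ½mv² = (qBr)²/(2m).
v = (3.204×10⁻¹⁹)(0.106)(0.869)/6.644×10⁻²⁷ ≈ 4.442×10⁶ m/s.
KE = ½(6.644×10⁻²⁷)(4.442×10⁶)² ≈ 6.56×10⁻¹⁴ J = 4.09×10⁵ eV.

KE ≈ 4.09×10⁵ eV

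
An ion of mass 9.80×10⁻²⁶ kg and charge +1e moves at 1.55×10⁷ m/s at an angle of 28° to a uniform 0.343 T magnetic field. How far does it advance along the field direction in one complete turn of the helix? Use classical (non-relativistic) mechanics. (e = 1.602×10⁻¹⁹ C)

v∥ = v cosθ = 1.55×10⁷·cos28° ≈ 1.369×10⁷ m/s.
T = 2πm/(|q|B) = 2π(9.80×10⁻²⁶)/((1.602×10⁻¹⁹)(0.343)) ≈ 1.121×10⁻⁵ s.
pitch = v∥ T = (1.369×10⁷)(1.121×10⁻⁵) ≈ 153 m.

p ≈ 153 m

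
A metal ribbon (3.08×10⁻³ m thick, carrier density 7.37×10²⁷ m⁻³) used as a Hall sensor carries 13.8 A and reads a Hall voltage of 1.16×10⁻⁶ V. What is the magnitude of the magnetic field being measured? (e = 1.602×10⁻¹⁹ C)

From V_H = IB/(n e t), B = V_H n e t / I.
B = (1.16×10⁻⁶)(7.37×10²⁷)(1.602×10⁻¹⁹)(3.08×10⁻³)/13.8 ≈ 0.306 T.

B ≈ 0.306 T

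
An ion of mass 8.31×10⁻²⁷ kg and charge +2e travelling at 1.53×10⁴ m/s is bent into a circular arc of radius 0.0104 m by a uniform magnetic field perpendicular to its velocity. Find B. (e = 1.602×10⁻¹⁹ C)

B ≈ 0.0382 T

From |q|vB = mv²/r, B = mv/(|q|r).
B = (8.31×10⁻²⁷)(1.53×10⁴)/((3.204×10⁻¹⁹)(0.0104)) ≈ 0.0382 T.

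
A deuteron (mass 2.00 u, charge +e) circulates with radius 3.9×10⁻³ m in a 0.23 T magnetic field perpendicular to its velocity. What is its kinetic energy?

KE ≈ 3.1×10⁻¹⁸ J

v = |q|Br/m, then KE = ½mv² = (qBr)²/(2m).
v = (1.602×10⁻¹⁹)(0.23)(3.9×10⁻³)/3.322×10⁻²⁷ ≈ 4.326×10⁴ m/s.
KE = ½(3.322×10⁻²⁷)(4.326×10⁴)² ≈ 3.1×10⁻¹⁸ J.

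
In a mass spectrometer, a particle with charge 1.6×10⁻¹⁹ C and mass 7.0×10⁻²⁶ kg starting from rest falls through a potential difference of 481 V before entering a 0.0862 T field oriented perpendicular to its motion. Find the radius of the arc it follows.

Acceleration: |q|V = ½mv² ⇒ v = √(2|q|V/m) = √(2·1.6×10⁻¹⁹·481/7.0×10⁻²⁶) ≈ 4.689×10⁴ m/s.
In the field: r = mv/(|q|B) = (7.0×10⁻²⁶)(4.689×10⁴)/((1.6×10⁻¹⁹)(0.0862)) ≈ 0.238 m.

r ≈ 0.238 m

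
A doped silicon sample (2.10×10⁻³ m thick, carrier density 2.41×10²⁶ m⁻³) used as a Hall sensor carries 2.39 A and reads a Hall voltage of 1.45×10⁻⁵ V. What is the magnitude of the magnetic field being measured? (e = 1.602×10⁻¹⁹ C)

From V_H = IB/(n e t), B = V_H n e t / I.
B = (1.45×10⁻⁵)(2.41×10²⁶)(1.602×10⁻¹⁹)(2.10×10⁻³)/2.39 ≈ 0.492 T.

B ≈ 0.492 T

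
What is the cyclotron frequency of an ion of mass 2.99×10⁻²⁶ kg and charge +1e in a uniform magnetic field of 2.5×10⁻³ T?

f ≈ 2100 Hz

f = |q|B/(2πm).
f = (1.602×10⁻¹⁹)(2.5×10⁻³)/(2π·2.99×10⁻²⁶) ≈ 2100 Hz.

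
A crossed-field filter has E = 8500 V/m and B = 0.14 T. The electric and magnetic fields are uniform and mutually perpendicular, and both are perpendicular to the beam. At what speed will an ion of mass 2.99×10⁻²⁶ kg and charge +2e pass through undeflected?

Straight-line motion ⇒ electric and magnetic forces cancel, so E = vB.
v = E/B = 8500/0.14 = 6.1×10⁴ m/s.

v = 6.1×10⁴ m/s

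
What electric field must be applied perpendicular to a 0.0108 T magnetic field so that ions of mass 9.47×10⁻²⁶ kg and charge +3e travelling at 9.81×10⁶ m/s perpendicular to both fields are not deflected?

E = 1.06×10⁵ V/m

For straight-line motion qE = qvB, so E = vB.
E = 9.81×10⁶ × 0.0108 = 1.06×10⁵ V/m.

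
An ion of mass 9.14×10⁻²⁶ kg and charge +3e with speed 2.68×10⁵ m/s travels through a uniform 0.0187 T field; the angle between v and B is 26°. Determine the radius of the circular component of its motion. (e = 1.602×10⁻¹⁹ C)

v⊥ = v sinθ = 2.68×10⁵·sin26° ≈ 1.175×10⁵ m/s.
r = m v⊥/(|q|B) = (9.14×10⁻²⁶)(1.175×10⁵)/((4.806×10⁻¹⁹)(0.0187)) ≈ 1.19 m.

r ≈ 1.19 m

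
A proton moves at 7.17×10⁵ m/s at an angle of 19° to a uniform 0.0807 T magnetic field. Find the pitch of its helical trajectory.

p ≈ 0.551 m

v∥ = v cosθ = 7.17×10⁵·cos19° ≈ 6.779×10⁵ m/s.
T = 2πm/(|q|B) = 2π(1.673×10⁻²⁷)/((1.602×10⁻¹⁹)(0.0807)) ≈ 8.131×10⁻⁷ s.
pitch = v∥ T = (6.779×10⁵)(8.131×10⁻⁷) ≈ 0.551 m.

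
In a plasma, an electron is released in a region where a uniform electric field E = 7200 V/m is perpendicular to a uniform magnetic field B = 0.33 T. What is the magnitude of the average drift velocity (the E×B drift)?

The steady drift has the magnetic force balancing the electric force, so v_d = E/B.
v_d = 7200/0.33 = 2.2×10⁴ m/s.

v_d ≈ 2.2×10⁴ m/s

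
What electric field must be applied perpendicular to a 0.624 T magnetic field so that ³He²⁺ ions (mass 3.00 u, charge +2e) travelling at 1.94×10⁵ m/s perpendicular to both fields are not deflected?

For straight-line motion qE = qvB, so E = vB.
E = 1.94×10⁵ × 0.624 = 1.21×10⁵ V/m.

E = 1.21×10⁵ V/m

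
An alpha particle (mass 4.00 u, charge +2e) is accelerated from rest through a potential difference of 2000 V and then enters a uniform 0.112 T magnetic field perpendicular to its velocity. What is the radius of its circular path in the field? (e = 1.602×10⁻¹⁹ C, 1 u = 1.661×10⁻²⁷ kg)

r ≈ 0.0813 m

Acceleration: |q|V = ½mv² ⇒ v = √(2|q|V/m) = √(2·3.204×10⁻¹⁹·2000/6.644×10⁻²⁷) ≈ 4.392×10⁵ m/s.
In the field: r = mv/(|q|B) = (6.644×10⁻²⁷)(4.392×10⁵)/((3.204×10⁻¹⁹)(0.112)) ≈ 0.0813 m.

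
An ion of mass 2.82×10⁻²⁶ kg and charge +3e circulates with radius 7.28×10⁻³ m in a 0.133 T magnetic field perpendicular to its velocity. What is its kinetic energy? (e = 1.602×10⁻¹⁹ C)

v = |q|Br/m, then KE = ½mv² = (qBr)²/(2m).
v = (4.806×10⁻¹⁹)(0.133)(7.28×10⁻³)/2.82×10⁻²⁶ ≈ 1.650×10⁴ m/s.
KE = ½(2.82×10⁻²⁶)(1.650×10⁴)² ≈ 3.84×10⁻¹⁸ J.

KE ≈ 3.84×10⁻¹⁸ J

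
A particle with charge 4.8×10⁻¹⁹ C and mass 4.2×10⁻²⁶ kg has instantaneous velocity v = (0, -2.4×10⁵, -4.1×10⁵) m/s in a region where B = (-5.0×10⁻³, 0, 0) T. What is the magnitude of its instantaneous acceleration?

|a| ≈ 2.71×10¹⁰ m/s²

v×B = (0, 2050, -1200) N/C.
F = q v×B = (4.8×10⁻¹⁹ C)·(0, 2050, -1200) = (0, 9.84×10⁻¹⁶, -5.76×10⁻¹⁶) N.
|a| = |F|/m = 1.140×10⁻¹⁵/4.2×10⁻²⁶ ≈ 2.71×10¹⁰ m/s².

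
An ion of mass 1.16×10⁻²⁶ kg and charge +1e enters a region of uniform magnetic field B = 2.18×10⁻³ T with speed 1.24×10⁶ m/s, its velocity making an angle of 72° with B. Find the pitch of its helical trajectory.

p ≈ 80.0 m

v∥ = v cosθ = 1.24×10⁶·cos72° ≈ 3.832×10⁵ m/s.
T = 2πm/(|q|B) = 2π(1.16×10⁻²⁶)/((1.602×10⁻¹⁹)(2.18×10⁻³)) ≈ 2.087×10⁻⁴ s.
pitch = v∥ T = (3.832×10⁵)(2.087×10⁻⁴) ≈ 80.0 m.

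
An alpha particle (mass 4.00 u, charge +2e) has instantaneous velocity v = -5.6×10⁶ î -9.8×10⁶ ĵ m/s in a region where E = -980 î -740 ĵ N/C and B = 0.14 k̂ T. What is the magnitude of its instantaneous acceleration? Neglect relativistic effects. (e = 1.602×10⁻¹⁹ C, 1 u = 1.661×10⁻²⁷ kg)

v×B = (-1.37×10⁶, 7.84×10⁵, 0) N/C.
E + v×B = (-1.37×10⁶, 7.83×10⁵, 0) N/C.
F = q(E + v×B) = (3.204×10⁻¹⁹ C)·(-1.37×10⁶, 7.83×10⁵, 0) = (-4.40×10⁻¹³, 2.51×10⁻¹³, 0) N.
|a| = |F|/m = 5.065×10⁻¹³/6.644×10⁻²⁷ ≈ 7.62×10¹³ m/s².

|a| ≈ 7.62×10¹³ m/s²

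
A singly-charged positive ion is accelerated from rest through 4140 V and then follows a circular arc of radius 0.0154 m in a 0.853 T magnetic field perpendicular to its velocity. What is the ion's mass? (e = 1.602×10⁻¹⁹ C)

m ≈ 3.34×10⁻²⁷ kg

Combine |q|V = ½mv² and r = mv/(|q|B): eliminate v to get m = qB²r²/(2V).
m = (1.602×10⁻¹⁹)(0.853)²(0.0154)²/(2·4140) ≈ 3.34×10⁻²⁷ kg.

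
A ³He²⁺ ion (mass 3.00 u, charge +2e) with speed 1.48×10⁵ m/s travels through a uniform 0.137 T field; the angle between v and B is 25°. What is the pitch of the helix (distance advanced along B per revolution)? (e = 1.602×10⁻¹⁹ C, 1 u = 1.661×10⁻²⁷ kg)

v∥ = v cosθ = 1.48×10⁵·cos25° ≈ 1.341×10⁵ m/s.
T = 2πm/(|q|B) = 2π(4.983×10⁻²⁷)/((3.204×10⁻¹⁹)(0.137)) ≈ 7.133×10⁻⁷ s.
pitch = v∥ T = (1.341×10⁵)(7.133×10⁻⁷) ≈ 0.0957 m.

p ≈ 0.0957 m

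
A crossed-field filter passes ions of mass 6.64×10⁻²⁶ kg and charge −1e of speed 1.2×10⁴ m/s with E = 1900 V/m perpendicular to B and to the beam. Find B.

Balance of forces in the selector: qE = qvB ⇒ B = E/v.
B = 1900/1.2×10⁴ = 0.16 T.

B = 0.16 T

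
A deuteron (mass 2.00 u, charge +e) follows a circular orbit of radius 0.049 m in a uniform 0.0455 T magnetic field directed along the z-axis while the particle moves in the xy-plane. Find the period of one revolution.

The cyclotron period depends only on m, q, B: T = 2πm/(|q|B).
T = 2π(3.322×10⁻²⁷)/((1.602×10⁻¹⁹)(0.0455)) ≈ 2.86×10⁻⁶ s.

T ≈ 2.86×10⁻⁶ s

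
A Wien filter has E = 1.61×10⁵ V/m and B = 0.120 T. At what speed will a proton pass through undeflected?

Zero net Lorentz force requires |qE| = |q v×B|, i.e. E = vB.
v = E/B = 1.61×10⁵/0.120 = 1.34×10⁶ m/s.

v = 1.34×10⁶ m/s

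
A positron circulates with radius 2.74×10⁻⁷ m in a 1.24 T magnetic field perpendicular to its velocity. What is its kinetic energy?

KE ≈ 1.63×10⁻²¹ J

v = |q|Br/m, then KE = ½mv² = (qBr)²/(2m).
v = (1.602×10⁻¹⁹)(1.24)(2.74×10⁻⁷)/9.109×10⁻³¹ ≈ 5.975×10⁴ m/s.
KE = ½(9.109×10⁻³¹)(5.975×10⁴)² ≈ 1.63×10⁻²¹ J.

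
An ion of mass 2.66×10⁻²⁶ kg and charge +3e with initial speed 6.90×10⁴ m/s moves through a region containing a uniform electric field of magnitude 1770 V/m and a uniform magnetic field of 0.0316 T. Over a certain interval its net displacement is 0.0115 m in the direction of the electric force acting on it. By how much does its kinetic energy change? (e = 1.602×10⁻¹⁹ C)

The magnetic force is always ⟂ v and does no work; only the electric force changes KE.
ΔKE = F_E · d = |q|E d = (4.806×10⁻¹⁹)(1770)(0.0115) ≈ 9.78×10⁻¹⁸ J.

ΔKE ≈ 9.78×10⁻¹⁸ J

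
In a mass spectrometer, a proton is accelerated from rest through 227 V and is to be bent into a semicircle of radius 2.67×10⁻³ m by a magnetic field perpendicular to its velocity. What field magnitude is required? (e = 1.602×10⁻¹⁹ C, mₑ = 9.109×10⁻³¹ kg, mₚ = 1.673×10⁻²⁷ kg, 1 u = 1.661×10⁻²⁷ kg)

B ≈ 0.816 T

v = √(2|q|V/m) = √(2·1.602×10⁻¹⁹·227/1.673×10⁻²⁷) ≈ 2.085×10⁵ m/s.
B = mv/(|q|r) = (1.673×10⁻²⁷)(2.085×10⁵)/((1.602×10⁻¹⁹)(2.67×10⁻³)) ≈ 0.816 T.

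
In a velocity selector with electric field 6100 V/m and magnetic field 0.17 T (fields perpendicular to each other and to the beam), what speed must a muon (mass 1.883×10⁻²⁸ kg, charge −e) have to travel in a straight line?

For undeflected motion the electric and magnetic forces balance: qE = qvB.
v = E/B = 6100/0.17 = 3.6×10⁴ m/s.

v = 3.6×10⁴ m/s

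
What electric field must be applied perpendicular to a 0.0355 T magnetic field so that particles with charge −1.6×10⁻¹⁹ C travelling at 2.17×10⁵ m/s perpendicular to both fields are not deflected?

For straight-line motion qE = qvB, so E = vB.
E = 2.17×10⁵ × 0.0355 = 7700 V/m.

E = 7700 V/m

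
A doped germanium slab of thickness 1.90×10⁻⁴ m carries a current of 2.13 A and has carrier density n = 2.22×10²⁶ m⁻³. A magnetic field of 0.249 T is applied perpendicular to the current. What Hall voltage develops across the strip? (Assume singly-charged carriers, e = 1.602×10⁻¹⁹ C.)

V_H ≈ 7.85×10⁻⁵ V

V_H = IB/(n e t).
V_H = (2.13)(0.249)/((2.22×10²⁶)(1.602×10⁻¹⁹)(1.90×10⁻⁴)) ≈ 7.85×10⁻⁵ V.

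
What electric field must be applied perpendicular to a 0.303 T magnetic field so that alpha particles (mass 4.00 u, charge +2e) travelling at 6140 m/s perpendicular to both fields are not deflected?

E = 1860 V/m

For straight-line motion qE = qvB, so E = vB.
E = 6140 × 0.303 = 1860 V/m.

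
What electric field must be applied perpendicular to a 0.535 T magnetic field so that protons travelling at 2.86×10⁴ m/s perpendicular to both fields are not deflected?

E = 1.53×10⁴ V/m

For straight-line motion qE = qvB, so E = vB.
E = 2.86×10⁴ × 0.535 = 1.53×10⁴ V/m.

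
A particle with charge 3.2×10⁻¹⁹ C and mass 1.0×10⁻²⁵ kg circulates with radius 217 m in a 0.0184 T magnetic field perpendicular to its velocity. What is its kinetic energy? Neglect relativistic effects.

v = |q|Br/m, then KE = ½mv² = (qBr)²/(2m).
v = (3.2×10⁻¹⁹)(0.0184)(217)/1.0×10⁻²⁵ ≈ 1.278×10⁷ m/s.
KE = ½(1.0×10⁻²⁵)(1.278×10⁷)² ≈ 8.16×10⁻¹² J = 5.10×10⁷ eV.

KE ≈ 5.10×10⁷ eV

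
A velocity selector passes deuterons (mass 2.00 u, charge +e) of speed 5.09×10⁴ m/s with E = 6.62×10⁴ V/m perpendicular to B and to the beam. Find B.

B = 1.30 T

Balance of forces in the selector: qE = qvB ⇒ B = E/v.
B = 6.62×10⁴/5.09×10⁴ = 1.30 T.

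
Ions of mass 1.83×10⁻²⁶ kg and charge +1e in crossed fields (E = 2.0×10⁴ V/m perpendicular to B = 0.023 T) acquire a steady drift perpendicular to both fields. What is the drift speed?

The E×B drift speed is v_d = E/B.
v_d = 2.0×10⁴/0.023 = 8.7×10⁵ m/s.

v_d ≈ 8.7×10⁵ m/s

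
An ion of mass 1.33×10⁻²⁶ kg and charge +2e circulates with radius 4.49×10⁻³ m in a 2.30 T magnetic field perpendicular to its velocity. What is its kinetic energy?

v = |q|Br/m, then KE = ½mv² = (qBr)²/(2m).
v = (3.204×10⁻¹⁹)(2.30)(4.49×10⁻³)/1.33×10⁻²⁶ ≈ 2.488×10⁵ m/s.
KE = ½(1.33×10⁻²⁶)(2.488×10⁵)² ≈ 4.12×10⁻¹⁶ J.

KE ≈ 4.12×10⁻¹⁶ J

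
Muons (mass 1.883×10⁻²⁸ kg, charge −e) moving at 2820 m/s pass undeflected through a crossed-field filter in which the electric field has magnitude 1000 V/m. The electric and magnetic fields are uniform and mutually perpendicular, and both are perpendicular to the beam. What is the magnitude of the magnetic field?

Balance of forces in the selector: qE = qvB ⇒ B = E/v.
B = 1000/2820 = 0.355 T.

B = 0.355 T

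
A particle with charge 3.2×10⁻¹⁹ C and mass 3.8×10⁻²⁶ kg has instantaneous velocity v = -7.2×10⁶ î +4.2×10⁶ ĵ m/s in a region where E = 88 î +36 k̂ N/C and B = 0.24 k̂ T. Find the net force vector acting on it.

F ≈ (3.23×10⁻¹³, 5.53×10⁻¹³, 1.15×10⁻¹⁷) N

v×B = (1.01×10⁶, 1.73×10⁶, 0) N/C.
E + v×B = (1.01×10⁶, 1.73×10⁶, 36.0) N/C.
F = q(E + v×B) = (3.2×10⁻¹⁹ C)·(1.01×10⁶, 1.73×10⁶, 36.0) = (3.23×10⁻¹³, 5.53×10⁻¹³, 1.15×10⁻¹⁷) N.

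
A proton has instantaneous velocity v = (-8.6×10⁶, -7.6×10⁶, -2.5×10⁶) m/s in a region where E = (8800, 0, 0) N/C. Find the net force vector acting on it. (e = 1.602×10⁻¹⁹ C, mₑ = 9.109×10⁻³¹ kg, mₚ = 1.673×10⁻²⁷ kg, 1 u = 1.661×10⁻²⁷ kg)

F ≈ (1.41×10⁻¹⁵, 0, 0) N

Only an electric field acts, so F = qE = (1.602×10⁻¹⁹ C)·(8800, 0, 0) = (1.41×10⁻¹⁵, 0, 0) N.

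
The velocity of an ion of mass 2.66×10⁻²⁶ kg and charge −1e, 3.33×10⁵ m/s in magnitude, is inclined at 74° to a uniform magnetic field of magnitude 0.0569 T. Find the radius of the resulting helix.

r ≈ 0.934 m

v⊥ = v sinθ = 3.33×10⁵·sin74° ≈ 3.201×10⁵ m/s.
r = m v⊥/(|q|B) = (2.66×10⁻²⁶)(3.201×10⁵)/((1.602×10⁻¹⁹)(0.0569)) ≈ 0.934 m.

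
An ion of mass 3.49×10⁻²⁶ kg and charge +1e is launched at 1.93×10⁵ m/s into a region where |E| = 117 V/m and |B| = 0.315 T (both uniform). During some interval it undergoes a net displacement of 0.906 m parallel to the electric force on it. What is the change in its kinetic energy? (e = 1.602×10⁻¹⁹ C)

The magnetic force is always ⟂ v and does no work; only the electric force changes KE.
ΔKE = F_E · d = |q|E d = (1.602×10⁻¹⁹)(117)(0.906) ≈ 1.70×10⁻¹⁷ J.

ΔKE ≈ 1.70×10⁻¹⁷ J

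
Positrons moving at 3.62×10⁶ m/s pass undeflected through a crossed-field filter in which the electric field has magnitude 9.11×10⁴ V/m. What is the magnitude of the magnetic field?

B = 0.0252 T

Balance of forces in the selector: qE = qvB ⇒ B = E/v.
B = 9.11×10⁴/3.62×10⁶ = 0.0252 T.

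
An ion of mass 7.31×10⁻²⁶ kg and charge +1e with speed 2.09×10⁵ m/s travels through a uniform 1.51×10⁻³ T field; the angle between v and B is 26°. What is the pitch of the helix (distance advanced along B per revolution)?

v∥ = v cosθ = 2.09×10⁵·cos26° ≈ 1.878×10⁵ m/s.
T = 2πm/(|q|B) = 2π(7.31×10⁻²⁶)/((1.602×10⁻¹⁹)(1.51×10⁻³)) ≈ 1.899×10⁻³ s.
pitch = v∥ T = (1.878×10⁵)(1.899×10⁻³) ≈ 357 m.

p ≈ 357 m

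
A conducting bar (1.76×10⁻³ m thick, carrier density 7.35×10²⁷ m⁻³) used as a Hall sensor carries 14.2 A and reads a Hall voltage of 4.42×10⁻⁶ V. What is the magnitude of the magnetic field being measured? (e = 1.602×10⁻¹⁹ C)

From V_H = IB/(n e t), B = V_H n e t / I.
B = (4.42×10⁻⁶)(7.35×10²⁷)(1.602×10⁻¹⁹)(1.76×10⁻³)/14.2 ≈ 0.645 T.

B ≈ 0.645 T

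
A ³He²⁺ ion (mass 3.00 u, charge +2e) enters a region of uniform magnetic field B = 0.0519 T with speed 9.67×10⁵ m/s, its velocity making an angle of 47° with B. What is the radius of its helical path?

r ≈ 0.212 m

v⊥ = v sinθ = 9.67×10⁵·sin47° ≈ 7.072×10⁵ m/s.
r = m v⊥/(|q|B) = (4.983×10⁻²⁷)(7.072×10⁵)/((3.204×10⁻¹⁹)(0.0519)) ≈ 0.212 m.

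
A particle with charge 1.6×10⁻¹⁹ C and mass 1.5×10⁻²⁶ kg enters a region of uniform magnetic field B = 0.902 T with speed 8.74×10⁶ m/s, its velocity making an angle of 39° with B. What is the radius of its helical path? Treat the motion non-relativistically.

r ≈ 0.572 m

v⊥ = v sinθ = 8.74×10⁶·sin39° ≈ 5.500×10⁶ m/s.
r = m v⊥/(|q|B) = (1.5×10⁻²⁶)(5.500×10⁶)/((1.6×10⁻¹⁹)(0.902)) ≈ 0.572 m.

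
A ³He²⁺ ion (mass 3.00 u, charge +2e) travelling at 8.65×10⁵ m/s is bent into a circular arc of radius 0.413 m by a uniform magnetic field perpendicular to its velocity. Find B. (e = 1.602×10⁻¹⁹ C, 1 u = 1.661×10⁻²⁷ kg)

B ≈ 0.0326 T

From |q|vB = mv²/r, B = mv/(|q|r).
B = (4.983×10⁻²⁷)(8.65×10⁵)/((3.204×10⁻¹⁹)(0.413)) ≈ 0.0326 T.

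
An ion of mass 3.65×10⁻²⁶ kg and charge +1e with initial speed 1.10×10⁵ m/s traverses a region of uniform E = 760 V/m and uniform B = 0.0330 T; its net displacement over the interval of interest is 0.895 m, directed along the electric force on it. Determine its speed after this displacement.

B does no work; ΔKE = |q|E d.
½mv_f² = ½mv₀² + |q|Ed = ½(3.65×10⁻²⁶)(1.10×10⁵)² + (1.602×10⁻¹⁹)(760)(0.895) ≈ 2.208×10⁻¹⁶ J + 1.090×10⁻¹⁶ J ≈ 3.298×10⁻¹⁶ J.
v_f = √(2·3.298×10⁻¹⁶/3.65×10⁻²⁶) ≈ 1.34×10⁵ m/s.

v_f ≈ 1.34×10⁵ m/s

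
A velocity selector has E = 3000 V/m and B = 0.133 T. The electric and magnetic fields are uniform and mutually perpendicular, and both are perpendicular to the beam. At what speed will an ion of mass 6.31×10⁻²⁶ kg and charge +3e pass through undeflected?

Zero net Lorentz force requires |qE| = |q v×B|, i.e. E = vB.
v = E/B = 3000/0.133 = 2.26×10⁴ m/s.

v = 2.26×10⁴ m/s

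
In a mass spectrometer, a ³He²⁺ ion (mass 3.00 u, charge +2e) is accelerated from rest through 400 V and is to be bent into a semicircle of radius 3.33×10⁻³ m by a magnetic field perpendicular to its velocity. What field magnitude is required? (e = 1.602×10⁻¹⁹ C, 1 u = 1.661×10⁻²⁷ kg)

B ≈ 1.06 T

v = √(2|q|V/m) = √(2·3.204×10⁻¹⁹·400/4.983×10⁻²⁷) ≈ 2.268×10⁵ m/s.
B = mv/(|q|r) = (4.983×10⁻²⁷)(2.268×10⁵)/((3.204×10⁻¹⁹)(3.33×10⁻³)) ≈ 1.06 T.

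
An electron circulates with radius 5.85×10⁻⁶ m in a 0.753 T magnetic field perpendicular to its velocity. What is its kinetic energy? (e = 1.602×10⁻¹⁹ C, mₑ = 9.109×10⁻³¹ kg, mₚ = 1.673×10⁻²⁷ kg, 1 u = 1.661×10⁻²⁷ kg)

KE ≈ 2.73×10⁻¹⁹ J

v = |q|Br/m, then KE = ½mv² = (qBr)²/(2m).
v = (1.602×10⁻¹⁹)(0.753)(5.85×10⁻⁶)/9.109×10⁻³¹ ≈ 7.747×10⁵ m/s.
KE = ½(9.109×10⁻³¹)(7.747×10⁵)² ≈ 2.73×10⁻¹⁹ J.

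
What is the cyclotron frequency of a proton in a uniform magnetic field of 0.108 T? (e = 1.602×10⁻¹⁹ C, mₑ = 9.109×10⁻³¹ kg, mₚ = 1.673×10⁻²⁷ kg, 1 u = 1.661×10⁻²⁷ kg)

f = |q|B/(2πm).
f = (1.602×10⁻¹⁹)(0.108)/(2π·1.673×10⁻²⁷) ≈ 1.65×10⁶ Hz.

f ≈ 1.65×10⁶ Hz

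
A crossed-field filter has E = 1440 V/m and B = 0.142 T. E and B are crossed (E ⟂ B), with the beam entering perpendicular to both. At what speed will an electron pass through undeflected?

For undeflected motion the electric and magnetic forces balance: qE = qvB.
v = E/B = 1440/0.142 = 1.01×10⁴ m/s.

v = 1.01×10⁴ m/s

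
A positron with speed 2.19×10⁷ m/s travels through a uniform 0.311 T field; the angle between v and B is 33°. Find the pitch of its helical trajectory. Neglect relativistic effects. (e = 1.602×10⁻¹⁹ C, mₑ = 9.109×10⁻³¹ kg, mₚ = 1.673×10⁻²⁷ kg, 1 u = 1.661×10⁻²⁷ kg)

v∥ = v cosθ = 2.19×10⁷·cos33° ≈ 1.837×10⁷ m/s.
T = 2πm/(|q|B) = 2π(9.109×10⁻³¹)/((1.602×10⁻¹⁹)(0.311)) ≈ 1.149×10⁻¹⁰ s.
pitch = v∥ T = (1.837×10⁷)(1.149×10⁻¹⁰) ≈ 2.11×10⁻³ m.

p ≈ 2.11×10⁻³ m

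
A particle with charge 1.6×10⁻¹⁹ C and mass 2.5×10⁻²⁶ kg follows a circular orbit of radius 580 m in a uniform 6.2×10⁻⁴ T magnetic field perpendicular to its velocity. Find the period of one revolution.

T ≈ 1.6×10⁻³ s

The cyclotron period depends only on m, q, B: T = 2πm/(|q|B).
T = 2π(2.5×10⁻²⁶)/((1.6×10⁻¹⁹)(6.2×10⁻⁴)) ≈ 1.6×10⁻³ s.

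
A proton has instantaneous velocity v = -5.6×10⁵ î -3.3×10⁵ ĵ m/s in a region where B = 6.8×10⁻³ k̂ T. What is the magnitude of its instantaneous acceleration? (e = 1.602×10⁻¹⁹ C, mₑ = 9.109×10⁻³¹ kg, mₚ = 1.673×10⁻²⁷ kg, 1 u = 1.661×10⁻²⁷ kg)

v×B = (-2240, 3810, 0) N/C.
F = q v×B = (1.602×10⁻¹⁹ C)·(-2240, 3810, 0) = (-3.59×10⁻¹⁶, 6.10×10⁻¹⁶, 0) N.
|a| = |F|/m = 7.081×10⁻¹⁶/1.673×10⁻²⁷ ≈ 4.23×10¹¹ m/s².

|a| ≈ 4.23×10¹¹ m/s²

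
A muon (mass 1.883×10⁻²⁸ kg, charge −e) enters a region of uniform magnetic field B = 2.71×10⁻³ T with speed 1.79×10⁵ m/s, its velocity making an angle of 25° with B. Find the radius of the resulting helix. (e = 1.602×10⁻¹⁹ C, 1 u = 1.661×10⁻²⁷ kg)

v⊥ = v sinθ = 1.79×10⁵·sin25° ≈ 7.565×10⁴ m/s.
r = m v⊥/(|q|B) = (1.883×10⁻²⁸)(7.565×10⁴)/((1.602×10⁻¹⁹)(2.71×10⁻³)) ≈ 0.0328 m.

r ≈ 0.0328 m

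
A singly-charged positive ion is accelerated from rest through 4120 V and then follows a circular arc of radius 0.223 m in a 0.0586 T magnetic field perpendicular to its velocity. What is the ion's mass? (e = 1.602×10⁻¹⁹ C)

m ≈ 3.32×10⁻²⁷ kg

Combine |q|V = ½mv² and r = mv/(|q|B): eliminate v to get m = qB²r²/(2V).
m = (1.602×10⁻¹⁹)(0.0586)²(0.223)²/(2·4120) ≈ 3.32×10⁻²⁷ kg.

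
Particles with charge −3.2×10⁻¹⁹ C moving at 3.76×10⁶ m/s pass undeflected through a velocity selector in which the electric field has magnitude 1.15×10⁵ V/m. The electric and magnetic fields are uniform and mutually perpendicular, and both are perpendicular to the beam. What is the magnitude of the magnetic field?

Balance of forces in the selector: qE = qvB ⇒ B = E/v.
B = 1.15×10⁵/3.76×10⁶ = 0.0306 T.

B = 0.0306 T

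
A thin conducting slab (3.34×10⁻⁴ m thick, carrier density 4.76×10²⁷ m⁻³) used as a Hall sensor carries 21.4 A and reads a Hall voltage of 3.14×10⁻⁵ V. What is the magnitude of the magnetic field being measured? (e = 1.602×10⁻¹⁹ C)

From V_H = IB/(n e t), B = V_H n e t / I.
B = (3.14×10⁻⁵)(4.76×10²⁷)(1.602×10⁻¹⁹)(3.34×10⁻⁴)/21.4 ≈ 0.374 T.

B ≈ 0.374 T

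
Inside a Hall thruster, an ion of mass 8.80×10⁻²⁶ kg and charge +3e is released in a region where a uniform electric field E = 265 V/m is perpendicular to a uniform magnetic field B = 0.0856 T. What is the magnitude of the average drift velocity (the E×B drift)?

The steady drift has the magnetic force balancing the electric force, so v_d = E/B.
v_d = 265/0.0856 = 3100 m/s.

v_d ≈ 3100 m/s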